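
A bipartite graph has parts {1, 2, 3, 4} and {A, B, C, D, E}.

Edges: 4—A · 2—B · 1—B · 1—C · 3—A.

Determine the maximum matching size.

One maximum matching: 1→C, 2→B, 3→A.
The set {3, 4} has only 1 neighbour ({A}), so by Hall's theorem at most 3 of the 4 left vertices can be matched.

3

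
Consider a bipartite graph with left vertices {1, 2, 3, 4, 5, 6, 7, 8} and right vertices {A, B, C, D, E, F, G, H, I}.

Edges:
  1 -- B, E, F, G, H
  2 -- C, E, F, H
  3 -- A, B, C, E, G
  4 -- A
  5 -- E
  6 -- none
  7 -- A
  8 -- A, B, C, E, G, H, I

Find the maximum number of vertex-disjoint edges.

For example, pair 1-H, 2-C, 3-B, 4-A, 5-E, 8-G.
The set {4, 6, 7} has only 1 neighbour ({A}), so by Hall's theorem at most 6 of the 8 left vertices can be matched.

6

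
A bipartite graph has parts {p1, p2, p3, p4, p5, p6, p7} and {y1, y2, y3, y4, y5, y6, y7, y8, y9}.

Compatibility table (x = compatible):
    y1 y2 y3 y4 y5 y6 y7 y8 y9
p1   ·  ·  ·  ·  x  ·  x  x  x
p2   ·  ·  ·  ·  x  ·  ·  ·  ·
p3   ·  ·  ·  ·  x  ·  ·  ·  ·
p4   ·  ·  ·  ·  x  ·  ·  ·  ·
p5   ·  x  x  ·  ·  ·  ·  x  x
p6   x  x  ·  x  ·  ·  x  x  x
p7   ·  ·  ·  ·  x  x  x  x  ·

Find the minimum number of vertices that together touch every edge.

5

The 5 edges p1–y8, p2–y5, p5–y3, p6–y4, p7–y7 form a matching, so any vertex cover needs at least 5 vertices (one per matched edge).
Conversely {p1, p5, p6, p7, y5} meets every edge and has exactly 5 vertices, so 5 is optimal.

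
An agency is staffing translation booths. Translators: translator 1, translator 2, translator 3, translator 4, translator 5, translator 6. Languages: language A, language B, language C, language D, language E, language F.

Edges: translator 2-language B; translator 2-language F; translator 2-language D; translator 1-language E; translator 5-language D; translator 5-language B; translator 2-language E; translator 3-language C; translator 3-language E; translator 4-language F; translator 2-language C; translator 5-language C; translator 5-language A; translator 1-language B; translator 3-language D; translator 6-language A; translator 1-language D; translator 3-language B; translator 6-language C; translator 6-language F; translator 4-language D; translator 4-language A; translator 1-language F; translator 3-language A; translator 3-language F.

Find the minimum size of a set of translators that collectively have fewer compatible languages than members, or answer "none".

none

A matching saturating every translator exists, for instance translator 1→language E, translator 2→language C, translator 3→language D, translator 4→language A, translator 5→language B, translator 6→language F.
By Hall's marriage theorem, this means |N(S)| ≥ |S| for every subset S, so no violating subset exists.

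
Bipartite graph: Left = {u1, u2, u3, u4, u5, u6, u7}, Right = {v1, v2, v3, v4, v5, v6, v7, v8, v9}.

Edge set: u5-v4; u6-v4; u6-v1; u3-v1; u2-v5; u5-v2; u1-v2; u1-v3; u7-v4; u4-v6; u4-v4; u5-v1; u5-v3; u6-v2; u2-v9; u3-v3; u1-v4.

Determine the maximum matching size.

6

One maximum matching: u1–v4, u2–v9, u3–v3, u4–v6, u5–v1, u6–v2.
The set {u1, u3, u5, u6, u7} has only 4 neighbours ({v1, v2, v3, v4}), so by Hall's theorem at most 6 of the 7 left vertices can be matched.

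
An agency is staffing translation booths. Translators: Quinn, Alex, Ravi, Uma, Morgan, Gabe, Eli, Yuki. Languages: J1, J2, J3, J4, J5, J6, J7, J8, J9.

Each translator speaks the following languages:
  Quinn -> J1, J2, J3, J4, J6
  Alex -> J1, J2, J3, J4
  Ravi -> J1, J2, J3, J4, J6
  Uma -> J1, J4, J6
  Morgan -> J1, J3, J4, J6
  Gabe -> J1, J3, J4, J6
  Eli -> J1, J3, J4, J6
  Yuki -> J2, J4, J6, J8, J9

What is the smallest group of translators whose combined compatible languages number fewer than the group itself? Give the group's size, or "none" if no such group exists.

6

Take S = {Quinn, Alex, Ravi, Uma, Morgan, Gabe}. Its neighbourhood is {J1, J2, J3, J4, J6}, so |N(S)| = 5 < |S| = 6.
Every subset of size less than 6 has at least as many neighbours as members, so 6 is the minimum.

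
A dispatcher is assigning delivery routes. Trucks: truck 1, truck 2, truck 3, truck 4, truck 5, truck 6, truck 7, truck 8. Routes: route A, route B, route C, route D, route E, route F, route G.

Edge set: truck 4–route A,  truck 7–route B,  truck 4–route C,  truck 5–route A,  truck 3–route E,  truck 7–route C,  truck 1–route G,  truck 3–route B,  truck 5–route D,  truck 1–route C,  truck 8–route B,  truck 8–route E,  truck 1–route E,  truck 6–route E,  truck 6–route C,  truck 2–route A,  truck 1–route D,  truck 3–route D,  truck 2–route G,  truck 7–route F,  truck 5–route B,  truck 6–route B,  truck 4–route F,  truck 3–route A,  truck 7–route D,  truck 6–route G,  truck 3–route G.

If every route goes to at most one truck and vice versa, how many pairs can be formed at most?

For example, pair truck 1–route E, truck 2–route A, truck 3–route G, truck 4–route F, truck 5–route D, truck 6–route C, truck 7–route B.
The set {truck 1, truck 2, truck 3, truck 4, truck 5, truck 6, truck 7, truck 8} has only 7 neighbours ({route A, route B, route C, route D, route E, route F, route G}), so by Hall's theorem at most 7 of the 8 trucks can be matched.

7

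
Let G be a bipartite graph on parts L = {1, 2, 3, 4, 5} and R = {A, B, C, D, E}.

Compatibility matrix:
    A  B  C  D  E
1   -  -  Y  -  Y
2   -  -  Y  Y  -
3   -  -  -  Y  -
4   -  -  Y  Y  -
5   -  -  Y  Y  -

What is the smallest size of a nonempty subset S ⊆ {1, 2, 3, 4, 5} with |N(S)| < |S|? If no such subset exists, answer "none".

3

Take S = {2, 3, 4}. Its neighbourhood is {C, D}, so |N(S)| = 2 < |S| = 3.
Every subset of size less than 3 has at least as many neighbours as members, so 3 is the minimum.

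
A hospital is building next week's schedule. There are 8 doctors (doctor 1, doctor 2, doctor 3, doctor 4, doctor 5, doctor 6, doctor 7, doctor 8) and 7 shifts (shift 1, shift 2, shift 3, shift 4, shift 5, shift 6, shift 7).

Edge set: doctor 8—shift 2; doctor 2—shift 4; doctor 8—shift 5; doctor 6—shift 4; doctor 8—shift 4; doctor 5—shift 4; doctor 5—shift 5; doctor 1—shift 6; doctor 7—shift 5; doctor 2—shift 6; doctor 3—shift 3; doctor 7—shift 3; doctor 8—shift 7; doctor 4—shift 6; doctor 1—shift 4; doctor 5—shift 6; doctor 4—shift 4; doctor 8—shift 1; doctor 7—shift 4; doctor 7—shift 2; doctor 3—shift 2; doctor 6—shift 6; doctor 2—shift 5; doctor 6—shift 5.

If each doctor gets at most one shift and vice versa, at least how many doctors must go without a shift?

2

One maximum matching: doctor 1-shift 4, doctor 2-shift 5, doctor 3-shift 2, doctor 4-shift 6, doctor 7-shift 3, doctor 8-shift 7.
The set {doctor 1, doctor 2, doctor 4, doctor 5, doctor 6} has only 3 neighbours ({shift 4, shift 5, shift 6}), so by Hall's theorem at most 6 of the 8 doctors can be matched.
That matches 6 of the 8, leaving 2 unmatched; no matching can do better.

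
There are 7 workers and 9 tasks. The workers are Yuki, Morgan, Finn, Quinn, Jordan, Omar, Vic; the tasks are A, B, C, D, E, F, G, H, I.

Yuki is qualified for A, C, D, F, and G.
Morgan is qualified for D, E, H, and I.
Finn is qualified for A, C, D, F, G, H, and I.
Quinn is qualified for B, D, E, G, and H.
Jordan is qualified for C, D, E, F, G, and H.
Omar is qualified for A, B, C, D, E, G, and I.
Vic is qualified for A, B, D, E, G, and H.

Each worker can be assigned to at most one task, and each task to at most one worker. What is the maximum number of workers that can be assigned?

One maximum matching: Yuki–D, Morgan–I, Finn–H, Quinn–E, Jordan–F, Omar–A, Vic–G.
This saturates every worker, so 7 is the maximum.

7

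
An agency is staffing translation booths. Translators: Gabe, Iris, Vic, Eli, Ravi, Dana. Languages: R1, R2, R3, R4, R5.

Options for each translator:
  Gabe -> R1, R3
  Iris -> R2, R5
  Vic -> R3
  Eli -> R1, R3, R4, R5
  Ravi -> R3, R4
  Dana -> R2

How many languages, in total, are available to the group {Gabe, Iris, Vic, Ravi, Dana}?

The union of neighbours of {Gabe, Iris, Vic, Ravi, Dana} is {R1, R2, R3, R4, R5}, which has 5 elements.
Since |N(S)| = 5 ≥ |S| = 5, Hall's condition holds for this subset.

5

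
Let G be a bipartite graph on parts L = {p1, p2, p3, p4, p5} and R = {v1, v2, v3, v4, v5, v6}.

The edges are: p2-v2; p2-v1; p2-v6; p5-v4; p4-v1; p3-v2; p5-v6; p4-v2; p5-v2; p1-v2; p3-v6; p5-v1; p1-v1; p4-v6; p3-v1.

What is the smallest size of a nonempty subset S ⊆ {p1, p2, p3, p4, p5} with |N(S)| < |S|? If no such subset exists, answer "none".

4

Take S = {p1, p2, p3, p4}. Its neighbourhood is {v1, v2, v6}, so |N(S)| = 3 < |S| = 4.
Every subset of size less than 4 has at least as many neighbours as members, so 4 is the minimum.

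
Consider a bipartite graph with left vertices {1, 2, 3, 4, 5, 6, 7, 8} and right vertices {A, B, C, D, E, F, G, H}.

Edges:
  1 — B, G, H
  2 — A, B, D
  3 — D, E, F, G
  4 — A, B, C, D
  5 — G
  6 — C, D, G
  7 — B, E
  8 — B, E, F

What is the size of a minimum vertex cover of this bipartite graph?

8

The 8 edges 1–H, 2–A, 3–F, 4–C, 5–G, 6–D, 7–E, 8–B form a matching, so any vertex cover needs at least 8 vertices (one per matched edge).
Conversely {1, 2, 3, 4, 5, 6, 7, 8} meets every edge and has exactly 8 vertices, so 8 is optimal.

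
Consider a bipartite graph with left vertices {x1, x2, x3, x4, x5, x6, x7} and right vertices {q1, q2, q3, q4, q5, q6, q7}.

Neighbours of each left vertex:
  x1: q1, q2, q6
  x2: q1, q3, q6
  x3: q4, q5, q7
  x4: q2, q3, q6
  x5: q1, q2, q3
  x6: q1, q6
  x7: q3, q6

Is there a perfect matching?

No

The set {x1, x2, x4, x5, x6, x7} has only 4 neighbours ({q1, q2, q3, q6}), so by Hall's theorem at most 5 of the 7 left vertices can be matched.
Hence no matching covers every left vertex.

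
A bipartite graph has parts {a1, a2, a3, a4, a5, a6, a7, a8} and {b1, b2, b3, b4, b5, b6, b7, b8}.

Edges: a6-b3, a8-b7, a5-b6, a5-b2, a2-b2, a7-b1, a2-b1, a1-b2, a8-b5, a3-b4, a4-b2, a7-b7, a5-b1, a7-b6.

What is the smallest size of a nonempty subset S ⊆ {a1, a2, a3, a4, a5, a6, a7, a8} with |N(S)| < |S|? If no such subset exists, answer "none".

2

Take S = {a1, a4}. Its neighbourhood is {b2}, so |N(S)| = 1 < |S| = 2.
No single vertex violates Hall's condition since each has at least one neighbour, so 2 is the minimum.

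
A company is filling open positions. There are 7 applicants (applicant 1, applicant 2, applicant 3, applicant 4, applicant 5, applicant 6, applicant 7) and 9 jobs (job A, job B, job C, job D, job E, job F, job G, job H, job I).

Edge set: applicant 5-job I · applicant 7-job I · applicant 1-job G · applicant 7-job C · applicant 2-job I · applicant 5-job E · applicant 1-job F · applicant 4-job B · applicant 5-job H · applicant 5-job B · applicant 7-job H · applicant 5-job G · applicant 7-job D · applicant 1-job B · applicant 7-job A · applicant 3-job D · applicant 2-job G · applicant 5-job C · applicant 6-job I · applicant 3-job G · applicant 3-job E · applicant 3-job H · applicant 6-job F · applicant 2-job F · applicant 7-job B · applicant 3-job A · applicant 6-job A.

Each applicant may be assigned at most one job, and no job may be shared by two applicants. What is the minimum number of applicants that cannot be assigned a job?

0

One maximum matching: applicant 1-job F, applicant 2-job I, applicant 3-job H, applicant 4-job B, applicant 5-job G, applicant 6-job A, applicant 7-job D.
All 7 applicants are matched, so no larger matching exists.
That matches 7 of the 7, leaving 0 unmatched; no matching can do better.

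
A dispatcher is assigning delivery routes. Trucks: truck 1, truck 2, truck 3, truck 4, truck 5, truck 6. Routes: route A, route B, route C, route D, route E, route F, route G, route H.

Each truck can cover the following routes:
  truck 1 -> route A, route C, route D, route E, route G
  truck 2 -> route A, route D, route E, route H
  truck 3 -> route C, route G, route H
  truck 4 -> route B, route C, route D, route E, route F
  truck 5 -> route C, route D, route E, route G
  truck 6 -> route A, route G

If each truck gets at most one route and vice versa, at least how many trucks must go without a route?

A valid assignment of size 6: truck 1–route A, truck 2–route E, truck 3–route H, truck 4–route C, truck 5–route D, truck 6–route G.
All 6 trucks are matched, so no larger matching exists.
That matches 6 of the 6, leaving 0 unmatched; no matching can do better.

0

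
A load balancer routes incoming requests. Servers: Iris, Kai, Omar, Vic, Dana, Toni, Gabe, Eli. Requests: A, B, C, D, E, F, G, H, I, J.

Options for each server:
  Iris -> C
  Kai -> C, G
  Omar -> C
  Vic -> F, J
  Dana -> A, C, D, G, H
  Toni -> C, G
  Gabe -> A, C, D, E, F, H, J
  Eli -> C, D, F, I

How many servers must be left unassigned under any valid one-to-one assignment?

2

For example, pair Iris–C, Kai–G, Vic–J, Dana–H, Gabe–A, Eli–F.
The set {Iris, Kai, Omar, Toni} has only 2 neighbours ({C, G}), so by Hall's theorem at most 6 of the 8 servers can be matched.
That matches 6 of the 8, leaving 2 unmatched; no matching can do better.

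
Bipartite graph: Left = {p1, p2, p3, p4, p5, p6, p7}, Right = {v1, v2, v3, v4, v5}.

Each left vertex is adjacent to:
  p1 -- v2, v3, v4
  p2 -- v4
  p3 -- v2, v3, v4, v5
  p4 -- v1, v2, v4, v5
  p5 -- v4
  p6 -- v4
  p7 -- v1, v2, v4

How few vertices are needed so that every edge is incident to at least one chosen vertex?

5

The 5 edges p1–v3, p2–v4, p3–v5, p4–v1, p7–v2 form a matching, so any vertex cover needs at least 5 vertices (one per matched edge).
Conversely {p1, p3, p4, p7, v4} meets every edge and has exactly 5 vertices, so 5 is optimal.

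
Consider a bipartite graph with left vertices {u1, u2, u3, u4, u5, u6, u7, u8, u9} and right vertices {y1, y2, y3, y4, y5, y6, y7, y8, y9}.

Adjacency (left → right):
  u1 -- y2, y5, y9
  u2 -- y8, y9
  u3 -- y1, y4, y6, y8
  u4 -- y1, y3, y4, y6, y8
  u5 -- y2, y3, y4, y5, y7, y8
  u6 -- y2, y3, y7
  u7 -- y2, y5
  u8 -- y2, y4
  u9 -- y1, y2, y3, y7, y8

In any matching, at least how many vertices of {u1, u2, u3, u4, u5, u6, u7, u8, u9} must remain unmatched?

0

For example, pair u1–y9, u2–y8, u3–y1, u4–y6, u5–y4, u6–y3, u7–y5, u8–y2, u9–y7.
This saturates every left vertex, so 9 is the maximum.
That matches 9 of the 9, leaving 0 unmatched; no matching can do better.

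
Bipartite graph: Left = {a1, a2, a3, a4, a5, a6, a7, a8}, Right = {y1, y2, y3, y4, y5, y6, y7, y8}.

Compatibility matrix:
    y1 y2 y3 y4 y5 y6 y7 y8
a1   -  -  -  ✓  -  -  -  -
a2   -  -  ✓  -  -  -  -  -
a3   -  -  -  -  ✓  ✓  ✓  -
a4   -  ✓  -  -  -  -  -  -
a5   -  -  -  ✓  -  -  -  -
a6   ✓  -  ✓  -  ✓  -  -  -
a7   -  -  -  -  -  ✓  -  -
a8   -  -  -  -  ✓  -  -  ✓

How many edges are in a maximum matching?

A valid assignment of size 7: a1-y4, a2-y3, a3-y7, a4-y2, a6-y1, a7-y6, a8-y8.
The set {a1, a5} has only 1 neighbour ({y4}), so by Hall's theorem at most 7 of the 8 left vertices can be matched.

7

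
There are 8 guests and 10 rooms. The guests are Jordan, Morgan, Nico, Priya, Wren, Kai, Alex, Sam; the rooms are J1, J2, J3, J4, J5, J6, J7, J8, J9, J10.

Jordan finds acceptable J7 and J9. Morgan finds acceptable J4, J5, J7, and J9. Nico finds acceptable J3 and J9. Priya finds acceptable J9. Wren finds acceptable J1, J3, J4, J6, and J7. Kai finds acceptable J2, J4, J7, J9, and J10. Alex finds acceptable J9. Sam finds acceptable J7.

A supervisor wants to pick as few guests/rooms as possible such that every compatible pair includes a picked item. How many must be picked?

6

The 6 edges Jordan–J7, Morgan–J5, Nico–J3, Priya–J9, Wren–J6, Kai–J2 form a matching, so any vertex cover needs at least 6 vertices (one per matched edge).
Conversely {Morgan, Nico, Wren, Kai, J7, J9} meets every edge and has exactly 6 vertices, so 6 is optimal.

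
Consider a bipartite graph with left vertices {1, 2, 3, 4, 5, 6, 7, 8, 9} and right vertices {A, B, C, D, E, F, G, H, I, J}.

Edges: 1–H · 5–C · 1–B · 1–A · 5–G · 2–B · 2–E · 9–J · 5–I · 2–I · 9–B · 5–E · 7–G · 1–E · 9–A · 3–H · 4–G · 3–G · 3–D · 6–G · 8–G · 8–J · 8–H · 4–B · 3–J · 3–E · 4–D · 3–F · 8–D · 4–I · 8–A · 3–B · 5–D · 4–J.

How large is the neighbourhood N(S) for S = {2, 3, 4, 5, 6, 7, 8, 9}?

The union of neighbours of {2, 3, 4, 5, 6, 7, 8, 9} is {A, B, C, D, E, F, G, H, I, J}, which has 10 elements.
Since |N(S)| = 10 ≥ |S| = 8, Hall's condition holds for this subset.

10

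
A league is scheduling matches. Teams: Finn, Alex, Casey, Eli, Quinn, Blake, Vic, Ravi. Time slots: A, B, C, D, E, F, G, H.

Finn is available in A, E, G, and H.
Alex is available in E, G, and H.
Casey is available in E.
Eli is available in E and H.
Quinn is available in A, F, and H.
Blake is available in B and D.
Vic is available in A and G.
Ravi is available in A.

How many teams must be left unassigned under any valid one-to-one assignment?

For example, pair Finn–A, Alex–G, Casey–E, Eli–H, Quinn–F, Blake–B.
The set {Finn, Alex, Casey, Eli, Vic, Ravi} has only 4 neighbours ({A, E, G, H}), so by Hall's theorem at most 6 of the 8 teams can be matched.
That matches 6 of the 8, leaving 2 unmatched; no matching can do better.

2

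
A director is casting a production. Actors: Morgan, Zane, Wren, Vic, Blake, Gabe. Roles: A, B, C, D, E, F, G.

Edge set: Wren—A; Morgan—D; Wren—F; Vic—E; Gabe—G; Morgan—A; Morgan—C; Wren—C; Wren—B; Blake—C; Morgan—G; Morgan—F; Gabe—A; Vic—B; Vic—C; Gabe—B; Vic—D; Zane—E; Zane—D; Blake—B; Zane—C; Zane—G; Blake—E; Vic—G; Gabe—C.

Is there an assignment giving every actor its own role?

Yes

One maximum matching: Morgan-A, Zane-C, Wren-F, Vic-G, Blake-E, Gabe-B.
All 6 actors are covered.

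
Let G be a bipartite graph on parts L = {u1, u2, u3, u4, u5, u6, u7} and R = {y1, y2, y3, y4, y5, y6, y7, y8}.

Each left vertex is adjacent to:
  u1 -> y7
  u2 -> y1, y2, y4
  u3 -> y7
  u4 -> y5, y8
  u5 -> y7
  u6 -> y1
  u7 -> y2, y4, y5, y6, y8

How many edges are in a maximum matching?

For example, pair u1–y7, u2–y2, u4–y8, u6–y1, u7–y6.
The set {u1, u3, u5} has only 1 neighbour ({y7}), so by Hall's theorem at most 5 of the 7 left vertices can be matched.

5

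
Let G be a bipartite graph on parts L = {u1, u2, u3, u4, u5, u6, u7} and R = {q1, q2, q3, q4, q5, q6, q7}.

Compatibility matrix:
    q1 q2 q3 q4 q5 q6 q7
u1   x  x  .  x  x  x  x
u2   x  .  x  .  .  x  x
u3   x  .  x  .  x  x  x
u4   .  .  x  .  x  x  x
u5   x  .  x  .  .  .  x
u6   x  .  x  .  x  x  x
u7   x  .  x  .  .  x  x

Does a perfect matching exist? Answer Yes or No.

The set {u2, u3, u4, u5, u6, u7} has only 5 neighbours ({q1, q3, q5, q6, q7}), so by Hall's theorem at most 6 of the 7 left vertices can be matched.
Hence no matching covers every left vertex.

No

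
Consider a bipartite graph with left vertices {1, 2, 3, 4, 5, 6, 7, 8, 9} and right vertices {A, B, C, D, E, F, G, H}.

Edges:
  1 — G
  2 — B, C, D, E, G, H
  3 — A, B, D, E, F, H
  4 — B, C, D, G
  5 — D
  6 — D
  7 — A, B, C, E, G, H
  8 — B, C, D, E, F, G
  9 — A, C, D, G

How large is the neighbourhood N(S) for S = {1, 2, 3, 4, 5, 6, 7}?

8

The union of neighbours of {1, 2, 3, 4, 5, 6, 7} is {A, B, C, D, E, F, G, H}, which has 8 elements.
Since |N(S)| = 8 ≥ |S| = 7, Hall's condition holds for this subset.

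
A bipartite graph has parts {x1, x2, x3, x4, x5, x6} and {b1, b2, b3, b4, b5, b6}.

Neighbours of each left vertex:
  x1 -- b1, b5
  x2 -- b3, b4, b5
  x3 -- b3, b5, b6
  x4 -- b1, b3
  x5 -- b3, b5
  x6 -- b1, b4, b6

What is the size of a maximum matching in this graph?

5

A valid assignment of size 5: x1–b5, x2–b4, x3–b6, x4–b1, x5–b3.
The set {x1, x2, x3, x4, x5, x6} has only 5 neighbours ({b1, b3, b4, b5, b6}), so by Hall's theorem at most 5 of the 6 left vertices can be matched.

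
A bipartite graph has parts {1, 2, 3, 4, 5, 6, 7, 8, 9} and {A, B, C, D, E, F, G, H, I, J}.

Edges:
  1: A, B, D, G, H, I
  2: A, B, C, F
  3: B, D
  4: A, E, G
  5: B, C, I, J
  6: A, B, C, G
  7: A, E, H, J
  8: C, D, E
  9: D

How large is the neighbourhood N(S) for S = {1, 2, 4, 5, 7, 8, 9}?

10

The union of neighbours of {1, 2, 4, 5, 7, 8, 9} is {A, B, C, D, E, F, G, H, I, J}, which has 10 elements.
Since |N(S)| = 10 ≥ |S| = 7, Hall's condition holds for this subset.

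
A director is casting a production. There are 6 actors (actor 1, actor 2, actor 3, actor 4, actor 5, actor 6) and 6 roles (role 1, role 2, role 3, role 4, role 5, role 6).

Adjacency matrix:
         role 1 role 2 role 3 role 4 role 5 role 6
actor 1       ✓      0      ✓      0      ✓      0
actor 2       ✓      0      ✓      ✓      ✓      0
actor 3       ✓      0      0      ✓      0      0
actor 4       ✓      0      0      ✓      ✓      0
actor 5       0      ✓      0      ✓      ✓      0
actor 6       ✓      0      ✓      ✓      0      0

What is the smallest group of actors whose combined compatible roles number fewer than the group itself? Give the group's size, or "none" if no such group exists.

5

Take S = {actor 1, actor 2, actor 3, actor 4, actor 6}. Its neighbourhood is {role 1, role 3, role 4, role 5}, so |N(S)| = 4 < |S| = 5.
Every subset of size less than 5 has at least as many neighbours as members, so 5 is the minimum.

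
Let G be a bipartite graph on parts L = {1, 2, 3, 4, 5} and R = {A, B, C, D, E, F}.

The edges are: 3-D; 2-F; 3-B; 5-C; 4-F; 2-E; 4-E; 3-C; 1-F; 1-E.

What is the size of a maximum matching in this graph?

4

One maximum matching: 1–F, 2–E, 3–B, 5–C.
The set {1, 2, 4} has only 2 neighbours ({E, F}), so by Hall's theorem at most 4 of the 5 left vertices can be matched.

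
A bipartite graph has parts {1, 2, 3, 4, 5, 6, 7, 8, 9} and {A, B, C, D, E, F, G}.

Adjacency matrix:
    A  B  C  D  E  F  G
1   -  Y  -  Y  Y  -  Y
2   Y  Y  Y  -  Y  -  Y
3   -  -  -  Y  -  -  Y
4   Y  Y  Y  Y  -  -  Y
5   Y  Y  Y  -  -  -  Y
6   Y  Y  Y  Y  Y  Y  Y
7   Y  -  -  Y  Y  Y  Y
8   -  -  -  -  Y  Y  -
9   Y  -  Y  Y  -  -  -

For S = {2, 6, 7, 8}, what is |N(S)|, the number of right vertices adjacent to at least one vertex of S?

The union of neighbours of {2, 6, 7, 8} is {A, B, C, D, E, F, G}, which has 7 elements.
Since |N(S)| = 7 ≥ |S| = 4, Hall's condition holds for this subset.

7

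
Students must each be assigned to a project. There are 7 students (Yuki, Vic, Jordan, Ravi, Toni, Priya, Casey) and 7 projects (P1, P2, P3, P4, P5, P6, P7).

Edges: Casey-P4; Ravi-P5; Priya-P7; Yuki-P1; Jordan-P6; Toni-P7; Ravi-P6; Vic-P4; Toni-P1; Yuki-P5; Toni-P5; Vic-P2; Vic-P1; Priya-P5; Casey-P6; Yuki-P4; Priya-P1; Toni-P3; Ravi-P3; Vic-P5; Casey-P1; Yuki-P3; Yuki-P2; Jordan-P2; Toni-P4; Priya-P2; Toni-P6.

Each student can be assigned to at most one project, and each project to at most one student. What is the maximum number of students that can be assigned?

7

For example, pair Yuki-P3, Vic-P4, Jordan-P2, Ravi-P6, Toni-P7, Priya-P5, Casey-P1.
All 7 students are matched, so no larger matching exists.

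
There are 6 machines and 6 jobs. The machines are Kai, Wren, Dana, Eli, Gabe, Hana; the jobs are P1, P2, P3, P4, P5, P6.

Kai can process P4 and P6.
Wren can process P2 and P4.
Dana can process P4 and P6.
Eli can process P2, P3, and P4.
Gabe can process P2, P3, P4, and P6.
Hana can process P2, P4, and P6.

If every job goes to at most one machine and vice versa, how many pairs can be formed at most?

4

For example, pair Kai-P4, Wren-P2, Dana-P6, Eli-P3.
The set {Kai, Wren, Dana, Eli, Gabe, Hana} has only 4 neighbours ({P2, P3, P4, P6}), so by Hall's theorem at most 4 of the 6 machines can be matched.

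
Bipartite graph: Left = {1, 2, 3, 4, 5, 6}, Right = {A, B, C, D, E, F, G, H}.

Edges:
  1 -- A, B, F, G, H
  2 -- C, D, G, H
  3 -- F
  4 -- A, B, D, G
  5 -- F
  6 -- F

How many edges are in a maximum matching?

4

A valid assignment of size 4: 1–A, 2–G, 3–F, 4–B.
The set {3, 5, 6} has only 1 neighbour ({F}), so by Hall's theorem at most 4 of the 6 left vertices can be matched.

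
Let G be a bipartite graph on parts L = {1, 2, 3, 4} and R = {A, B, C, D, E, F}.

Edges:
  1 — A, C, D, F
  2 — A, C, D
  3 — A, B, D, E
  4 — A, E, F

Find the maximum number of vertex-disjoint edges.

4

A valid assignment of size 4: 1→F, 2→C, 3→B, 4→E.
All 4 left vertices are matched, so no larger matching exists.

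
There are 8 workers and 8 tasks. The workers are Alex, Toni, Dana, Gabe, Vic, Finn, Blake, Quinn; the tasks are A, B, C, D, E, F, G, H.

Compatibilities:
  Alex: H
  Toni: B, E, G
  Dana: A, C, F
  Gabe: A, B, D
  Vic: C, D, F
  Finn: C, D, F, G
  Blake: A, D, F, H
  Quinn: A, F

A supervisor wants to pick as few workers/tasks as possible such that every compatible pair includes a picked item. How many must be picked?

8

{Alex, Toni, Dana, Gabe, Vic, Finn, Blake, Quinn} is a vertex cover of size 8: every edge has an endpoint in this set.
No smaller cover exists because Alex–H, Toni–E, Dana–A, Gabe–B, Vic–C, Finn–G, Blake–D, Quinn–F is a matching of size 8, and a cover must include an endpoint of each of these disjoint edges (König's theorem).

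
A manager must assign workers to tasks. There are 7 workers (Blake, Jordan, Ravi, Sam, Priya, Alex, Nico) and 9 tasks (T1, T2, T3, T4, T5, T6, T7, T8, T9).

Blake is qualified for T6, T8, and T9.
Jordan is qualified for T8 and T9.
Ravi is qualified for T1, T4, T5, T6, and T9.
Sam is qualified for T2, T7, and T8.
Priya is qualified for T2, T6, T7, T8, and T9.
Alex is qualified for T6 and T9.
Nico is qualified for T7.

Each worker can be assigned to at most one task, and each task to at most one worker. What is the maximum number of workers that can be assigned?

6

For example, pair Blake-T6, Jordan-T8, Ravi-T4, Sam-T7, Priya-T2, Alex-T9.
The set {Blake, Jordan, Sam, Priya, Alex, Nico} has only 5 neighbours ({T2, T6, T7, T8, T9}), so by Hall's theorem at most 6 of the 7 workers can be matched.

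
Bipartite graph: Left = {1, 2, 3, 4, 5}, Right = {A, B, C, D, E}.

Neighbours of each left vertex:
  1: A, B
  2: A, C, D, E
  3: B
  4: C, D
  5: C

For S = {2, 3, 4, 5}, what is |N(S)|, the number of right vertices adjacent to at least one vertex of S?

5

The union of neighbours of {2, 3, 4, 5} is {A, B, C, D, E}, which has 5 elements.
Since |N(S)| = 5 ≥ |S| = 4, Hall's condition holds for this subset.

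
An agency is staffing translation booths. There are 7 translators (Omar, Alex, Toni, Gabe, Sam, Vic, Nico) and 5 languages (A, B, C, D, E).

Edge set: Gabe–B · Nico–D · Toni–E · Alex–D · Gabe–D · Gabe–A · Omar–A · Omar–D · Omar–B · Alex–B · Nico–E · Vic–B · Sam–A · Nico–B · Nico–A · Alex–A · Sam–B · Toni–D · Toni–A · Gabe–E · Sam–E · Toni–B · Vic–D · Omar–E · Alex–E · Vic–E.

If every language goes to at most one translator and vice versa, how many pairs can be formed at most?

A valid assignment of size 4: Omar–A, Alex–D, Toni–E, Gabe–B.
The set {Omar, Alex, Toni, Gabe, Sam, Vic, Nico} has only 4 neighbours ({A, B, D, E}), so by Hall's theorem at most 4 of the 7 translators can be matched.

4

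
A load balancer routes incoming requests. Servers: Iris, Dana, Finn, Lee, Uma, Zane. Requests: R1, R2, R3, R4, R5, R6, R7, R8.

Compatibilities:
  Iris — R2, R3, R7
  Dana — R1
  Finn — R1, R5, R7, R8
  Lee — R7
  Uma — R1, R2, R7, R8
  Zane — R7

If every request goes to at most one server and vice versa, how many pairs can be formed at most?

5

One maximum matching: Iris-R3, Dana-R1, Finn-R5, Lee-R7, Uma-R8.
The set {Lee, Zane} has only 1 neighbour ({R7}), so by Hall's theorem at most 5 of the 6 servers can be matched.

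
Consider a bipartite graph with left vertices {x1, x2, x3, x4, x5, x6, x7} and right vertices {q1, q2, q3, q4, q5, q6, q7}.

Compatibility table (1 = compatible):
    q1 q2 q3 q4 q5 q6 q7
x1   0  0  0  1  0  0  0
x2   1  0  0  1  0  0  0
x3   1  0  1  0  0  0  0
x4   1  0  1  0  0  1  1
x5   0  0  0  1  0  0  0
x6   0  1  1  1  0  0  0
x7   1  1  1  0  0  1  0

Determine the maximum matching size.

6

For example, pair x1→q4, x2→q1, x3→q3, x4→q7, x6→q2, x7→q6.
The set {x1, x5} has only 1 neighbour ({q4}), so by Hall's theorem at most 6 of the 7 left vertices can be matched.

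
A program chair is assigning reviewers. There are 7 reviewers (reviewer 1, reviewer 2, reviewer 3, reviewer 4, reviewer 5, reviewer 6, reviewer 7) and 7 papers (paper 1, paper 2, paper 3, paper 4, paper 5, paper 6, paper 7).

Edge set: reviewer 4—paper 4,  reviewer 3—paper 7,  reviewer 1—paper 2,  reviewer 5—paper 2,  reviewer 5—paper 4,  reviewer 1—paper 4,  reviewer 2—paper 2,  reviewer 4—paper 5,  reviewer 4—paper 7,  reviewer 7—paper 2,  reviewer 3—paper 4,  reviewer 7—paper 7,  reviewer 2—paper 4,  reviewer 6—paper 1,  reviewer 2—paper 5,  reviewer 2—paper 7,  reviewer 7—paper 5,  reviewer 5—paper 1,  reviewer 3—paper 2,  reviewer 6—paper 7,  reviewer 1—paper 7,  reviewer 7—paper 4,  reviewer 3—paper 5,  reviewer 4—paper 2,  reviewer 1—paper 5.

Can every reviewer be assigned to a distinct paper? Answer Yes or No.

No

The set {reviewer 1, reviewer 2, reviewer 3, reviewer 4, reviewer 5, reviewer 6, reviewer 7} has only 5 neighbours ({paper 1, paper 2, paper 4, paper 5, paper 7}), so by Hall's theorem at most 5 of the 7 reviewers can be matched.
Hence no matching covers every reviewer.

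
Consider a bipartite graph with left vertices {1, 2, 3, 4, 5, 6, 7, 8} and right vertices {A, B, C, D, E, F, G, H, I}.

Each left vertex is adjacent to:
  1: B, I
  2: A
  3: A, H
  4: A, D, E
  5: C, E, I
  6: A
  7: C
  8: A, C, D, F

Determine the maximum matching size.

7

One maximum matching: 1→B, 2→A, 3→H, 4→D, 5→E, 7→C, 8→F.
The set {2, 6} has only 1 neighbour ({A}), so by Hall's theorem at most 7 of the 8 left vertices can be matched.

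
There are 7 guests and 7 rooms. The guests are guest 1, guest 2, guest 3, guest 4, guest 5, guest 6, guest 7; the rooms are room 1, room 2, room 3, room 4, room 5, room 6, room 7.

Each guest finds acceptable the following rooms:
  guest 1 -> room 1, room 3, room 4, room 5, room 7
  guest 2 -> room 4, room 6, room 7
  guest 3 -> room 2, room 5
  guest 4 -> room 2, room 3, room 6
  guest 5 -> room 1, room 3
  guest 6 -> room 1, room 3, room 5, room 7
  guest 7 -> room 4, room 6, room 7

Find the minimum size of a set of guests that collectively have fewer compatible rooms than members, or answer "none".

none

A matching saturating every guest exists, for instance guest 1→room 5, guest 2→room 4, guest 3→room 2, guest 4→room 6, guest 5→room 1, guest 6→room 3, guest 7→room 7.
By Hall's marriage theorem, this means |N(S)| ≥ |S| for every subset S, so no violating subset exists.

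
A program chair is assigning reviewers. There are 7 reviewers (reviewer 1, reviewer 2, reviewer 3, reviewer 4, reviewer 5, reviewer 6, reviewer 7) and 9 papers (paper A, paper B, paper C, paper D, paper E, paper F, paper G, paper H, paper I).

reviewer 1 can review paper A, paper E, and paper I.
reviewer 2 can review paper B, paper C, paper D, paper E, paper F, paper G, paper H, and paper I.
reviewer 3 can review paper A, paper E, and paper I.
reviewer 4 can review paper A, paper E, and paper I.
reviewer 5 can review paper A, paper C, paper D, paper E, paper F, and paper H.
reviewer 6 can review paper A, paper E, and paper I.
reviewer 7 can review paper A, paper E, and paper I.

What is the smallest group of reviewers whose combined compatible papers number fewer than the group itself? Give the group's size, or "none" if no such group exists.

Take S = {reviewer 1, reviewer 3, reviewer 4, reviewer 6}. Its neighbourhood is {paper A, paper E, paper I}, so |N(S)| = 3 < |S| = 4.
Every subset of size less than 4 has at least as many neighbours as members, so 4 is the minimum.

4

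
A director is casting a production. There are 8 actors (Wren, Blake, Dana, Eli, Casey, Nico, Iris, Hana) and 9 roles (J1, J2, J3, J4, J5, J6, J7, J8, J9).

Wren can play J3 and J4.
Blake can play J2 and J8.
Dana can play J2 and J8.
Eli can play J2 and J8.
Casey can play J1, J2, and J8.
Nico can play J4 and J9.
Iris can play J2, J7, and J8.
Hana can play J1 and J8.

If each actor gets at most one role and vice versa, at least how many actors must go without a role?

2

For example, pair Wren–J3, Blake–J2, Dana–J8, Casey–J1, Nico–J9, Iris–J7.
The set {Blake, Dana, Eli, Casey, Hana} has only 3 neighbours ({J1, J2, J8}), so by Hall's theorem at most 6 of the 8 actors can be matched.
That matches 6 of the 8, leaving 2 unmatched; no matching can do better.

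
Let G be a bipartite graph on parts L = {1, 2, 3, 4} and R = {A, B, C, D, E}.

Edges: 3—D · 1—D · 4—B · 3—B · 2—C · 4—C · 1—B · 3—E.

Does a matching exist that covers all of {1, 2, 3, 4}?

Yes

A valid assignment of size 4: 1-D, 2-C, 3-E, 4-B.
All 4 left vertices are covered.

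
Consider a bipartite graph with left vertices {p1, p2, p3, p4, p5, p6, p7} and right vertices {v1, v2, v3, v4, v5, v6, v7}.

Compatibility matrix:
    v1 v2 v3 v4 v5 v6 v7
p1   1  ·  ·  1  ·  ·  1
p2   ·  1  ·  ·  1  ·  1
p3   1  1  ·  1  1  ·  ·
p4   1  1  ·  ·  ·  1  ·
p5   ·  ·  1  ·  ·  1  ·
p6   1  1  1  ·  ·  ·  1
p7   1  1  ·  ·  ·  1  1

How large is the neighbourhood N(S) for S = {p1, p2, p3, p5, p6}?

7

The union of neighbours of {p1, p2, p3, p5, p6} is {v1, v2, v3, v4, v5, v6, v7}, which has 7 elements.
Since |N(S)| = 7 ≥ |S| = 5, Hall's condition holds for this subset.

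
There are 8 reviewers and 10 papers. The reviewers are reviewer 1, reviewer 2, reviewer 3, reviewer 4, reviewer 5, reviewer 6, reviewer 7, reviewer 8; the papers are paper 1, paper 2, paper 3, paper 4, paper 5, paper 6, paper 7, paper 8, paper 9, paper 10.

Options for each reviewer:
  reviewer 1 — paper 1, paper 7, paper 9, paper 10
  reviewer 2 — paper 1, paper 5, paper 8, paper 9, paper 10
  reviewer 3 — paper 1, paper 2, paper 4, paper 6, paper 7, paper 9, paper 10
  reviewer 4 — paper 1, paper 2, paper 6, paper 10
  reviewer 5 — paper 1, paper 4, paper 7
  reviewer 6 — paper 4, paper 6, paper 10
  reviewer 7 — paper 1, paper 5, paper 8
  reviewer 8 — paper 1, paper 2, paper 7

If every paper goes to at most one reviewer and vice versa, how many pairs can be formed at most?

One maximum matching: reviewer 1→paper 10, reviewer 2→paper 9, reviewer 3→paper 2, reviewer 4→paper 1, reviewer 5→paper 4, reviewer 6→paper 6, reviewer 7→paper 8, reviewer 8→paper 7.
All 8 reviewers are matched, so no larger matching exists.

8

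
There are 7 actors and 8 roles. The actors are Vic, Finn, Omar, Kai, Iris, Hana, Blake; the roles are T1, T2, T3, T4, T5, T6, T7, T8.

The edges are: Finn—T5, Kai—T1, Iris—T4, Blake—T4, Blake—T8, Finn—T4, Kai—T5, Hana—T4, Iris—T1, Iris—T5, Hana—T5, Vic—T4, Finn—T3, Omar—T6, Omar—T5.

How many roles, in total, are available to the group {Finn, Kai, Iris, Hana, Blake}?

The union of neighbours of {Finn, Kai, Iris, Hana, Blake} is {T1, T3, T4, T5, T8}, which has 5 elements.
Since |N(S)| = 5 ≥ |S| = 5, Hall's condition holds for this subset.

5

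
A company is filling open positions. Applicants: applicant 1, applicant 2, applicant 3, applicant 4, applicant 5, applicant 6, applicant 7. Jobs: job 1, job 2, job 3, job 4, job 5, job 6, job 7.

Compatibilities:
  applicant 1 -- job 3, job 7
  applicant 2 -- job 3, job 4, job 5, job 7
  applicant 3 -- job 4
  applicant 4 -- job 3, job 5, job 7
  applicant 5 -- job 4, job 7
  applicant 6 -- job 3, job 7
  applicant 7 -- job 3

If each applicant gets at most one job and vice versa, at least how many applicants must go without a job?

A valid assignment of size 4: applicant 1→job 7, applicant 2→job 5, applicant 3→job 4, applicant 4→job 3.
The set {applicant 1, applicant 2, applicant 3, applicant 4, applicant 5, applicant 6, applicant 7} has only 4 neighbours ({job 3, job 4, job 5, job 7}), so by Hall's theorem at most 4 of the 7 applicants can be matched.
That matches 4 of the 7, leaving 3 unmatched; no matching can do better.

3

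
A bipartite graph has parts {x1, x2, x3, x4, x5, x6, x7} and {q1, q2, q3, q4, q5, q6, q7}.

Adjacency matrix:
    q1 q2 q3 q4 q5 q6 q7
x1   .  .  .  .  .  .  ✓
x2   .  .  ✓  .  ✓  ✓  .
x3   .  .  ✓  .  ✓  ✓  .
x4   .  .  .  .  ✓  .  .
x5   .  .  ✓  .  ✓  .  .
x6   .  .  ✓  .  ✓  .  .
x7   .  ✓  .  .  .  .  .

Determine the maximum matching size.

5

For example, pair x1→q7, x2→q6, x3→q3, x4→q5, x7→q2.
The set {x2, x3, x4, x5, x6} has only 3 neighbours ({q3, q5, q6}), so by Hall's theorem at most 5 of the 7 left vertices can be matched.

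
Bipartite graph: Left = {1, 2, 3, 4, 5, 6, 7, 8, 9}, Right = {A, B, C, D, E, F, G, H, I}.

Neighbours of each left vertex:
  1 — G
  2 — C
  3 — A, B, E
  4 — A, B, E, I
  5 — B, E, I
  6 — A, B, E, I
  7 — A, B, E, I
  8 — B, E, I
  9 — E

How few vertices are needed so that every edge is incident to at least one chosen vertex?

{1, 2, A, B, E, I} is a vertex cover of size 6: every edge has an endpoint in this set.
No smaller cover exists because 1–G, 2–C, 3–A, 4–I, 5–E, 6–B is a matching of size 6, and a cover must include an endpoint of each of these disjoint edges (König's theorem).

6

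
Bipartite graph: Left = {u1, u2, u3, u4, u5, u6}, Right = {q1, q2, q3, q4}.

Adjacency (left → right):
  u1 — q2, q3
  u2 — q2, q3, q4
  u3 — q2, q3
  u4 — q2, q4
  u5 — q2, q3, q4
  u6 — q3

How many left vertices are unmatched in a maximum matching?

One maximum matching: u1–q3, u2–q4, u3–q2.
The set {u1, u2, u3, u4, u5, u6} has only 3 neighbours ({q2, q3, q4}), so by Hall's theorem at most 3 of the 6 left vertices can be matched.
That matches 3 of the 6, leaving 3 unmatched; no matching can do better.

3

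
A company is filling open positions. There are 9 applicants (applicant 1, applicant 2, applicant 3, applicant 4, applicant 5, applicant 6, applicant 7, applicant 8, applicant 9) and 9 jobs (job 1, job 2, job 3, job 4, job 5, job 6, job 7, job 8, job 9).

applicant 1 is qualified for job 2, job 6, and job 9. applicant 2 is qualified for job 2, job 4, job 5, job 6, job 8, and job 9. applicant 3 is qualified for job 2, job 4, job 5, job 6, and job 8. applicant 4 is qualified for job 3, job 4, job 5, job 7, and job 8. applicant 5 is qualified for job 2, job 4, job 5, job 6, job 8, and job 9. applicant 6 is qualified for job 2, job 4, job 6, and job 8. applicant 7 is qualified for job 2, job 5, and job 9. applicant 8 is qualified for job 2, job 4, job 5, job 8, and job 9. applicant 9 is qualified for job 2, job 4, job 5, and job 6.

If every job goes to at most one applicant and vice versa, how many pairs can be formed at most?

For example, pair applicant 1→job 6, applicant 2→job 4, applicant 3→job 8, applicant 4→job 7, applicant 5→job 5, applicant 6→job 2, applicant 7→job 9.
The set {applicant 1, applicant 2, applicant 3, applicant 5, applicant 6, applicant 7, applicant 8, applicant 9} has only 6 neighbours ({job 2, job 4, job 5, job 6, job 8, job 9}), so by Hall's theorem at most 7 of the 9 applicants can be matched.

7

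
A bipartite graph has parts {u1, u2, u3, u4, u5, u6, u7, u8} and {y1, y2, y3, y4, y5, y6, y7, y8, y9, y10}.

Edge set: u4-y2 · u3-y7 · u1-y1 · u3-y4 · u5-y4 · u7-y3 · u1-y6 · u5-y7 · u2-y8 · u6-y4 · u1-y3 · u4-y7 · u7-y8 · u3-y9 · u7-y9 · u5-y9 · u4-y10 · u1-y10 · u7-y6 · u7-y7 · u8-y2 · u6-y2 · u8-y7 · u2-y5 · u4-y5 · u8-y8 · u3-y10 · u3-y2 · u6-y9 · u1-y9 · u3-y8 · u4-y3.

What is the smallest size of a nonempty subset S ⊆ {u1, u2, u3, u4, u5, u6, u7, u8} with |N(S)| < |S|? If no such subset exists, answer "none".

A matching saturating every left vertex exists, for instance u1→y6, u2→y8, u3→y10, u4→y3, u5→y4, u6→y2, u7→y9, u8→y7.
By Hall's marriage theorem, this means |N(S)| ≥ |S| for every subset S, so no violating subset exists.

none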